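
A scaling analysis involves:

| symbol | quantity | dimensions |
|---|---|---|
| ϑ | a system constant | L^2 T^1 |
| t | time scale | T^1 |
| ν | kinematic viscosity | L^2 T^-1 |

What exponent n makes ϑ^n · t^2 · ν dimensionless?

Balance the L exponent: (2)·n from ϑ, plus 2·(0) + (2) = 2 from the rest, must sum to zero.
2n + 2 = 0, so n = -1.

-1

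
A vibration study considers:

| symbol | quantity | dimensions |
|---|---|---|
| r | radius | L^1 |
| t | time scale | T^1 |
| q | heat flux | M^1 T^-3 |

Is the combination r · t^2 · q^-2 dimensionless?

no

Sum the exponent of each base dimension across the product:
  M: [r]_M + 2·[t]_M − 2·[q]_M = (0) + 2·(0) − 2·(1) = -2
  L: [r]_L + 2·[t]_L − 2·[q]_L = (1) + 2·(0) − 2·(0) = 1
  T: [r]_T + 2·[t]_T − 2·[q]_T = (0) + 2·(1) − 2·(-3) = 8
Net dimensions [M⁻² L T⁸] ≠ [1] — not dimensionless.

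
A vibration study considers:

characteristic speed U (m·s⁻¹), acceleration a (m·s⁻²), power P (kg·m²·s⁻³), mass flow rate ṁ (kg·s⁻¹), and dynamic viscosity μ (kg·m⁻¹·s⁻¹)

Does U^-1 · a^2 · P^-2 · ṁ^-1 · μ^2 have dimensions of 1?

no

Sum the exponent of each base dimension across the product:
  M: −[U]_M + 2·[a]_M − 2·[P]_M − [ṁ]_M + 2·[μ]_M = −(0) + 2·(0) − 2·(1) − (1) + 2·(1) = -1
  L: −[U]_L + 2·[a]_L − 2·[P]_L − [ṁ]_L + 2·[μ]_L = −(1) + 2·(1) − 2·(2) − (0) + 2·(-1) = -5
  T: −[U]_T + 2·[a]_T − 2·[P]_T − [ṁ]_T + 2·[μ]_T = −(-1) + 2·(-2) − 2·(-3) − (-1) + 2·(-1) = 2
Net dimensions [M⁻¹ L⁻⁵ T²] ≠ [1] — not dimensionless.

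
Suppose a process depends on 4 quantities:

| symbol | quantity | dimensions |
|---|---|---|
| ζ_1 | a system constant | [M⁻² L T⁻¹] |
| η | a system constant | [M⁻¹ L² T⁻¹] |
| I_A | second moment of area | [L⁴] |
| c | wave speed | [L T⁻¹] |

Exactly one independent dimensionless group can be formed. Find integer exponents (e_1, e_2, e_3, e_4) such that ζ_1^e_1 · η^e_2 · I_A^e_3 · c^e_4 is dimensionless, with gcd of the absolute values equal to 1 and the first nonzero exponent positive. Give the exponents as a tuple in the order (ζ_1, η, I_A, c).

M: e_1·(-2) + e_2·(-1) + e_3·(0) + e_4·(0) = 0
L: e_1·(1) + e_2·(2) + e_3·(4) + e_4·(1) = 0
T: e_1·(-1) + e_2·(-1) + e_3·(0) + e_4·(-1) = 0
Solving this homogeneous linear system for the smallest-integer solution (first nonzero entry positive) gives (2, -4, 1, 2).

(2, -4, 1, 2)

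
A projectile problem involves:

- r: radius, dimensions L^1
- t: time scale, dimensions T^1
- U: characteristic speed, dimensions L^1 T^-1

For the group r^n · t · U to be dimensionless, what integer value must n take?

-1

Balance the L exponent: (1)·n from r, plus (0) + (1) = 1 from the rest, must sum to zero.
n + 1 = 0, so n = -1.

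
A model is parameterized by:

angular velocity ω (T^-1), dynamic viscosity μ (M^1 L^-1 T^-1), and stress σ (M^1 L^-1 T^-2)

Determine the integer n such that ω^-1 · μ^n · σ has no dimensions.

-1

Balance the M exponent: (1)·n from μ, plus −(0) + (1) = 1 from the rest, must sum to zero.
n + 1 = 0, so n = -1.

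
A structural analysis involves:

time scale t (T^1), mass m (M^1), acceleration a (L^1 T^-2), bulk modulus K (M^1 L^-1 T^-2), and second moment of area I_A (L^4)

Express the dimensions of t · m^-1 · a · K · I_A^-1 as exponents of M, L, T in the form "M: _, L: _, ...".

M: 0, L: -4, T: -3

Collect each base-dimension exponent across the product:
  M: (0) − (1) + (0) + (1) − (0) = 0
  L: (0) − (0) + (1) + (-1) − (4) = -4
  T: (1) − (0) + (-2) + (-2) − (0) = -3
So the dimensions are [L⁻⁴ T⁻³].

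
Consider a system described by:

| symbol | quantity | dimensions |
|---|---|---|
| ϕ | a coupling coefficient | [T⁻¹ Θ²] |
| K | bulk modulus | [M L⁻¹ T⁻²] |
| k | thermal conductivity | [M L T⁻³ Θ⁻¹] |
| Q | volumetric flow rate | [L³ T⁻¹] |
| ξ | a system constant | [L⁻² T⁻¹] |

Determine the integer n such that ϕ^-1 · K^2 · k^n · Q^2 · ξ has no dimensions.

Balance the M exponent: (1)·n from k, plus −(0) + 2·(1) + 2·(0) + (0) = 2 from the rest, must sum to zero.
n + 2 = 0, so n = -2.

-2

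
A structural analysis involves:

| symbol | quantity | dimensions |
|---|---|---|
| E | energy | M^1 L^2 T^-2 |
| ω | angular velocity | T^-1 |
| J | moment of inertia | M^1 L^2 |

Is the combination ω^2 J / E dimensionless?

yes

Sum the exponent of each base dimension across the product:
  M: −[E]_M + 2·[ω]_M + [J]_M = −(1) + 2·(0) + (1) = 0
  L: −[E]_L + 2·[ω]_L + [J]_L = −(2) + 2·(0) + (2) = 0
  T: −[E]_T + 2·[ω]_T + [J]_T = −(-2) + 2·(-1) + (0) = 0
All base exponents vanish — dimensionless.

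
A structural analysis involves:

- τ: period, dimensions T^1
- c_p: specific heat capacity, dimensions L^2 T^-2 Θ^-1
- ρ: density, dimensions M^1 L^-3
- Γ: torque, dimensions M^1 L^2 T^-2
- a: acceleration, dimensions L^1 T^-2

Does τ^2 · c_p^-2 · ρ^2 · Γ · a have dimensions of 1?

no

Sum the exponent of each base dimension across the product:
  M: 2·[τ]_M − 2·[c_p]_M + 2·[ρ]_M + [Γ]_M + [a]_M = 2·(0) − 2·(0) + 2·(1) + (1) + (0) = 3
  L: 2·[τ]_L − 2·[c_p]_L + 2·[ρ]_L + [Γ]_L + [a]_L = 2·(0) − 2·(2) + 2·(-3) + (2) + (1) = -7
  T: 2·[τ]_T − 2·[c_p]_T + 2·[ρ]_T + [Γ]_T + [a]_T = 2·(1) − 2·(-2) + 2·(0) + (-2) + (-2) = 2
  Θ: 2·[τ]_Θ − 2·[c_p]_Θ + 2·[ρ]_Θ + [Γ]_Θ + [a]_Θ = 2·(0) − 2·(-1) + 2·(0) + (0) + (0) = 2
Net dimensions [M³ L⁻⁷ T² Θ²] ≠ [1] — not dimensionless.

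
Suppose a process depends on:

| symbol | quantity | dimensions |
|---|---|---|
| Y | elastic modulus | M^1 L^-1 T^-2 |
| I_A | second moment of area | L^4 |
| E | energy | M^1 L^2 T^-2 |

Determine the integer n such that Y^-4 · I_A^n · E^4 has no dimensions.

Balance the L exponent: (4)·n from I_A, plus −4·(-1) + 4·(2) = 12 from the rest, must sum to zero.
4n + 12 = 0, so n = -3.

-3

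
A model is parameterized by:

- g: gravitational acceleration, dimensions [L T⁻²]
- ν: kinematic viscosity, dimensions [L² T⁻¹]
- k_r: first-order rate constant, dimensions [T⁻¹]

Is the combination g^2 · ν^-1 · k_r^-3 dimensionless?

yes

Sum the exponent of each base dimension across the product:
  L: 2·[g]_L − [ν]_L − 3·[k_r]_L = 2·(1) − (2) − 3·(0) = 0
  T: 2·[g]_T − [ν]_T − 3·[k_r]_T = 2·(-2) − (-1) − 3·(-1) = 0
All base exponents vanish — dimensionless.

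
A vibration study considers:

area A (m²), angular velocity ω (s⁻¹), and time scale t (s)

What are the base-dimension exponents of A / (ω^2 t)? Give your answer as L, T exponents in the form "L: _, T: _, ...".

Collect each base-dimension exponent across the product:
  L: (2) − 2·(0) − (0) = 2
  T: (0) − 2·(-1) − (1) = 1
So the dimensions are [L² T].

L: 2, T: 1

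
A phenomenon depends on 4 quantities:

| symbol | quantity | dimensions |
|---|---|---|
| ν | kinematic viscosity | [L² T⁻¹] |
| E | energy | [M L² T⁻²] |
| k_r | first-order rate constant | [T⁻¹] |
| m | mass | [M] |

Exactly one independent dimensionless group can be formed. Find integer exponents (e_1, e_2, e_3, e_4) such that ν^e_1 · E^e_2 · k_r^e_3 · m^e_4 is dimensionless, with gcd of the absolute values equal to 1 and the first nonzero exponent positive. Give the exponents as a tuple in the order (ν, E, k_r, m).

M: e_1·(0) + e_2·(1) + e_3·(0) + e_4·(1) = 0
L: e_1·(2) + e_2·(2) + e_3·(0) + e_4·(0) = 0
T: e_1·(-1) + e_2·(-2) + e_3·(-1) + e_4·(0) = 0
Solving this homogeneous linear system for the smallest-integer solution (first nonzero entry positive) gives (1, -1, 1, 1).

(1, -1, 1, 1)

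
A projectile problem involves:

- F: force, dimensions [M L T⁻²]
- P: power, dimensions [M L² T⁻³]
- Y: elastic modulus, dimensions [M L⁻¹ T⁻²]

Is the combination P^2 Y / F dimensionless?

no

Sum the exponent of each base dimension across the product:
  M: −[F]_M + 2·[P]_M + [Y]_M = −(1) + 2·(1) + (1) = 2
  L: −[F]_L + 2·[P]_L + [Y]_L = −(1) + 2·(2) + (-1) = 2
  T: −[F]_T + 2·[P]_T + [Y]_T = −(-2) + 2·(-3) + (-2) = -6
Net dimensions [M² L² T⁻⁶] ≠ [1] — not dimensionless.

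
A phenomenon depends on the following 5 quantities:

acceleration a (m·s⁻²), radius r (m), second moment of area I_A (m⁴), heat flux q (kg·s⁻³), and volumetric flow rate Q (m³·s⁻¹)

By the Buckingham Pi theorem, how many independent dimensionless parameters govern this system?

There are 5 variables and 3 base dimensions (M, L, T).
The dimension matrix has rank 3.
Independent dimensionless groups: 5 − 3 = 2.

2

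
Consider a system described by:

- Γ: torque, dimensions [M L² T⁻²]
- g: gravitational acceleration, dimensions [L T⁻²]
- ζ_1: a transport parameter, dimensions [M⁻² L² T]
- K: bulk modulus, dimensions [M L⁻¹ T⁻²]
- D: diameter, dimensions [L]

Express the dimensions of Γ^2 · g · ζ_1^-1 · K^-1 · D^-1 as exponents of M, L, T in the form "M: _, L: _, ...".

Collect each base-dimension exponent across the product:
  M: 2·(1) + (0) − (-2) − (1) − (0) = 3
  L: 2·(2) + (1) − (2) − (-1) − (1) = 3
  T: 2·(-2) + (-2) − (1) − (-2) − (0) = -5
So the dimensions are [M³ L³ T⁻⁵].

M: 3, L: 3, T: -5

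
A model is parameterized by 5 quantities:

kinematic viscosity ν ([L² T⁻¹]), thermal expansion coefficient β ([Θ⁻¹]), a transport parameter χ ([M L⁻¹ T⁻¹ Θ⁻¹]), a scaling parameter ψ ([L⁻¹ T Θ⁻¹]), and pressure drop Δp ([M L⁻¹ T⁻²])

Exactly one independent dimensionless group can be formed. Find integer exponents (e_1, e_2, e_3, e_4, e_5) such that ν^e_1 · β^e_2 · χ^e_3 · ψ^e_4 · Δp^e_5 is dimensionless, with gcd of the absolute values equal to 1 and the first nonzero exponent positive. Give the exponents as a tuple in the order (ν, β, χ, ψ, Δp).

M: e_1·(0) + e_2·(0) + e_3·(1) + e_4·(0) + e_5·(1) = 0
L: e_1·(2) + e_2·(0) + e_3·(-1) + e_4·(-1) + e_5·(-1) = 0
T: e_1·(-1) + e_2·(0) + e_3·(-1) + e_4·(1) + e_5·(-2) = 0
Θ: e_1·(0) + e_2·(-1) + e_3·(-1) + e_4·(-1) + e_5·(0) = 0
Solving this homogeneous linear system for the smallest-integer solution (first nonzero entry positive) gives (1, -1, -1, 2, 1).

(1, -1, -1, 2, 1)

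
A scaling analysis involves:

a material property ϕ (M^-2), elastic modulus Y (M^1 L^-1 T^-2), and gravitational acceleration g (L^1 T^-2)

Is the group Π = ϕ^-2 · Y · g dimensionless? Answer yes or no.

no

Sum the exponent of each base dimension across the product:
  M: −2·[ϕ]_M + [Y]_M + [g]_M = −2·(-2) + (1) + (0) = 5
  L: −2·[ϕ]_L + [Y]_L + [g]_L = −2·(0) + (-1) + (1) = 0
  T: −2·[ϕ]_T + [Y]_T + [g]_T = −2·(0) + (-2) + (-2) = -4
Net dimensions [M⁵ T⁻⁴] ≠ [1] — not dimensionless.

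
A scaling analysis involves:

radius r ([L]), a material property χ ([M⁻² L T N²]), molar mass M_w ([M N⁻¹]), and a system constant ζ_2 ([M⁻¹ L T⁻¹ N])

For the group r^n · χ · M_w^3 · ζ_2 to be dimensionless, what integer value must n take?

-2

Balance the L exponent: (1)·n from r, plus (1) + 3·(0) + (1) = 2 from the rest, must sum to zero.
n + 2 = 0, so n = -2.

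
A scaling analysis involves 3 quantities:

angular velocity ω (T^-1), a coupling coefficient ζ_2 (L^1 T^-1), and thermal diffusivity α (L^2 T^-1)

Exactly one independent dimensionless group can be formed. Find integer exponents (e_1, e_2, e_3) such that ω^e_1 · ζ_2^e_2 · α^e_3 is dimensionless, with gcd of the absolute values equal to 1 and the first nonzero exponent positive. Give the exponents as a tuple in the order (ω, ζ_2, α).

(1, -2, 1)

L: e_1·(0) + e_2·(1) + e_3·(2) = 0
T: e_1·(-1) + e_2·(-1) + e_3·(-1) = 0
Solving this homogeneous linear system for the smallest-integer solution (first nonzero entry positive) gives (1, -2, 1).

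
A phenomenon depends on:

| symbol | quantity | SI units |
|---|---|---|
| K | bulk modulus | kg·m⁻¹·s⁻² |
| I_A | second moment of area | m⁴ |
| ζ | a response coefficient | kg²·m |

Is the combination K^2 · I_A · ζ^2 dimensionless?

no

Sum the exponent of each base dimension across the product:
  M: 2·[K]_M + [I_A]_M + 2·[ζ]_M = 2·(1) + (0) + 2·(2) = 6
  L: 2·[K]_L + [I_A]_L + 2·[ζ]_L = 2·(-1) + (4) + 2·(1) = 4
  T: 2·[K]_T + [I_A]_T + 2·[ζ]_T = 2·(-2) + (0) + 2·(0) = -4
Net dimensions [M⁶ L⁴ T⁻⁴] ≠ [1] — not dimensionless.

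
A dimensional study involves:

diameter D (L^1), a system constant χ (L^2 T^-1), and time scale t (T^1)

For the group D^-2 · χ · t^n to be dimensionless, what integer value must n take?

1

Balance the T exponent: (1)·n from t, plus −2·(0) + (-1) = -1 from the rest, must sum to zero.
n − 1 = 0, so n = 1.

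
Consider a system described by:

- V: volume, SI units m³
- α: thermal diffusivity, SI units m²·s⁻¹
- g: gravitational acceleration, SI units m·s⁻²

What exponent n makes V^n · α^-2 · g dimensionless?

1

Balance the L exponent: (3)·n from V, plus −2·(2) + (1) = -3 from the rest, must sum to zero.
3n − 3 = 0, so n = 1.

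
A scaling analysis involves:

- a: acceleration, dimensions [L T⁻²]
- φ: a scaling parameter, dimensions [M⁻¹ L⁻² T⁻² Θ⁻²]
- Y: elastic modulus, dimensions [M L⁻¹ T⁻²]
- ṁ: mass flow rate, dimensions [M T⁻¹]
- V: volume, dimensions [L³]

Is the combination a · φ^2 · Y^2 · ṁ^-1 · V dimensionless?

no

Sum the exponent of each base dimension across the product:
  M: [a]_M + 2·[φ]_M + 2·[Y]_M − [ṁ]_M + [V]_M = (0) + 2·(-1) + 2·(1) − (1) + (0) = -1
  L: [a]_L + 2·[φ]_L + 2·[Y]_L − [ṁ]_L + [V]_L = (1) + 2·(-2) + 2·(-1) − (0) + (3) = -2
  T: [a]_T + 2·[φ]_T + 2·[Y]_T − [ṁ]_T + [V]_T = (-2) + 2·(-2) + 2·(-2) − (-1) + (0) = -9
  Θ: [a]_Θ + 2·[φ]_Θ + 2·[Y]_Θ − [ṁ]_Θ + [V]_Θ = (0) + 2·(-2) + 2·(0) − (0) + (0) = -4
Net dimensions [M⁻¹ L⁻² T⁻⁹ Θ⁻⁴] ≠ [1] — not dimensionless.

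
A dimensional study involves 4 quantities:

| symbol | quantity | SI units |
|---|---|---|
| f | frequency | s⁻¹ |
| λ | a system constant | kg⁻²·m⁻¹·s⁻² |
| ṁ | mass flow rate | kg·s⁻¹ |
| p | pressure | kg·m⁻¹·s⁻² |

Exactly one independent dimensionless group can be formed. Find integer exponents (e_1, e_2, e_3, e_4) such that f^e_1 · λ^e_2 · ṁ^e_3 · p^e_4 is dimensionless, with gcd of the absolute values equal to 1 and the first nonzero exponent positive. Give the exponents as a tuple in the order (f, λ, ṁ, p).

(3, -1, -3, 1)

M: e_1·(0) + e_2·(-2) + e_3·(1) + e_4·(1) = 0
L: e_1·(0) + e_2·(-1) + e_3·(0) + e_4·(-1) = 0
T: e_1·(-1) + e_2·(-2) + e_3·(-1) + e_4·(-2) = 0
Solving this homogeneous linear system for the smallest-integer solution (first nonzero entry positive) gives (3, -1, -3, 1).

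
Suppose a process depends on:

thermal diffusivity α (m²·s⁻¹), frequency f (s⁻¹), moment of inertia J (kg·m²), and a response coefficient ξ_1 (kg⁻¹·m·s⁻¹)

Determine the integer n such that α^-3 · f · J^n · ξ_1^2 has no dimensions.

2

Balance the M exponent: (1)·n from J, plus −3·(0) + (0) + 2·(-1) = -2 from the rest, must sum to zero.
n − 2 = 0, so n = 2.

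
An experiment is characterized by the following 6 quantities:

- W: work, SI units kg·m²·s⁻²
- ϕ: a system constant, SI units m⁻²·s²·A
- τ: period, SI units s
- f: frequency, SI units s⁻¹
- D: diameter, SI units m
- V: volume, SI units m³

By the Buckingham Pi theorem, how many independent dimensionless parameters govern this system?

2

There are 6 variables and 4 base dimensions (M, L, T, I).
The dimension matrix has rank 4.
Independent dimensionless groups: 6 − 4 = 2.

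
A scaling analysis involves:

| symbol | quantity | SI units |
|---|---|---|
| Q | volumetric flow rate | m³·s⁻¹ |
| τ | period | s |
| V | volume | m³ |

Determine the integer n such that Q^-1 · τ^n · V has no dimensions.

-1

Balance the T exponent: (1)·n from τ, plus −(-1) + (0) = 1 from the rest, must sum to zero.
n + 1 = 0, so n = -1.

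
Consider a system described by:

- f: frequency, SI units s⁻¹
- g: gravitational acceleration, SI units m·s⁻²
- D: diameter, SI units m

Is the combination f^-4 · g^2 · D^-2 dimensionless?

yes

Sum the exponent of each base dimension across the product:
  M: −4·[f]_M + 2·[g]_M − 2·[D]_M = −4·(0) + 2·(0) − 2·(0) = 0
  L: −4·[f]_L + 2·[g]_L − 2·[D]_L = −4·(0) + 2·(1) − 2·(1) = 0
  T: −4·[f]_T + 2·[g]_T − 2·[D]_T = −4·(-1) + 2·(-2) − 2·(0) = 0
All base exponents vanish — dimensionless.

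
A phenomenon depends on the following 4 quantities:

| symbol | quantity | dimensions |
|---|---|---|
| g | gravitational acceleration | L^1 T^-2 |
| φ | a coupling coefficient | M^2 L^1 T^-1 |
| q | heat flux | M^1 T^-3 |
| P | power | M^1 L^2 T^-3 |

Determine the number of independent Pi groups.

There are 4 variables and 3 base dimensions (M, L, T).
The dimension matrix has rank 3.
Independent dimensionless groups: 4 − 3 = 1.

1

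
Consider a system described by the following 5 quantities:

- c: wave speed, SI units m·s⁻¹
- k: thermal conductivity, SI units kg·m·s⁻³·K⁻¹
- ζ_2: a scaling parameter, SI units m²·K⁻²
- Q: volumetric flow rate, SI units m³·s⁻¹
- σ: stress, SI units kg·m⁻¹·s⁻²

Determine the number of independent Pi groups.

There are 5 variables and 4 base dimensions (M, L, T, Θ).
The dimension matrix has rank 4.
Independent dimensionless groups: 5 − 4 = 1.

1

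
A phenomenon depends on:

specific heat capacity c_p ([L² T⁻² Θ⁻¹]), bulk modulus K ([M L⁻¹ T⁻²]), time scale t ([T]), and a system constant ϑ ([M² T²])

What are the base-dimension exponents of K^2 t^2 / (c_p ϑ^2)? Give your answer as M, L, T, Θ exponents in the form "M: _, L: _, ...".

Collect each base-dimension exponent across the product:
  M: −(0) + 2·(1) + 2·(0) − 2·(2) = -2
  L: −(2) + 2·(-1) + 2·(0) − 2·(0) = -4
  T: −(-2) + 2·(-2) + 2·(1) − 2·(2) = -4
  Θ: −(-1) + 2·(0) + 2·(0) − 2·(0) = 1
So the dimensions are [M⁻² L⁻⁴ T⁻⁴ Θ].

M: -2, L: -4, T: -4, Θ: 1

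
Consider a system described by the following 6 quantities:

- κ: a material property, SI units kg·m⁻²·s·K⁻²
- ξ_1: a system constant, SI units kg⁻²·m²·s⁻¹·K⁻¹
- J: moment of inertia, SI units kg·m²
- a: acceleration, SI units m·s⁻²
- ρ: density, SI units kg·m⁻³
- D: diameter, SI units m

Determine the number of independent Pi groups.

2

There are 6 variables and 4 base dimensions (M, L, T, Θ).
The dimension matrix has rank 4.
Independent dimensionless groups: 6 − 4 = 2.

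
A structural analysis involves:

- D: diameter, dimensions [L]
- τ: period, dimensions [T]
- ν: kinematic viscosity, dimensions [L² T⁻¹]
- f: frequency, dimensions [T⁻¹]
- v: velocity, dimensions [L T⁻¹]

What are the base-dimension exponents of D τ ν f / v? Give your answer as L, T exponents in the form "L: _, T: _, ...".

Collect each base-dimension exponent across the product:
  L: (1) + (0) + (2) + (0) − (1) = 2
  T: (0) + (1) + (-1) + (-1) − (-1) = 0
So the dimensions are [L²].

L: 2, T: 0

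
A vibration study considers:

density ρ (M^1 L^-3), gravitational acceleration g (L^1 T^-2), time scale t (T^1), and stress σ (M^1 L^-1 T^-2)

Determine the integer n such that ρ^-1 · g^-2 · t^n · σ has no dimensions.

Balance the T exponent: (1)·n from t, plus −(0) − 2·(-2) + (-2) = 2 from the rest, must sum to zero.
n + 2 = 0, so n = -2.

-2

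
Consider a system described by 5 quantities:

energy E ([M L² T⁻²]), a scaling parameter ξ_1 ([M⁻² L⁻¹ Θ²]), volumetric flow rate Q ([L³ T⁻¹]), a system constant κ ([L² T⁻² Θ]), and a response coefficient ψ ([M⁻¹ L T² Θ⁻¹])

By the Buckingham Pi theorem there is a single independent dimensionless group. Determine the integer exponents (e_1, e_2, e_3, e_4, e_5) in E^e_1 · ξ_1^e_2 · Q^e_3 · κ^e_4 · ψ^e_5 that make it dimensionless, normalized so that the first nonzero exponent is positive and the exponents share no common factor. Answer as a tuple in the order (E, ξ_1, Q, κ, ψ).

(1, 1, 2, -3, -1)

M: e_1·(1) + e_2·(-2) + e_3·(0) + e_4·(0) + e_5·(-1) = 0
L: e_1·(2) + e_2·(-1) + e_3·(3) + e_4·(2) + e_5·(1) = 0
T: e_1·(-2) + e_2·(0) + e_3·(-1) + e_4·(-2) + e_5·(2) = 0
Θ: e_1·(0) + e_2·(2) + e_3·(0) + e_4·(1) + e_5·(-1) = 0
Solving this homogeneous linear system for the smallest-integer solution (first nonzero entry positive) gives (1, 1, 2, -3, -1).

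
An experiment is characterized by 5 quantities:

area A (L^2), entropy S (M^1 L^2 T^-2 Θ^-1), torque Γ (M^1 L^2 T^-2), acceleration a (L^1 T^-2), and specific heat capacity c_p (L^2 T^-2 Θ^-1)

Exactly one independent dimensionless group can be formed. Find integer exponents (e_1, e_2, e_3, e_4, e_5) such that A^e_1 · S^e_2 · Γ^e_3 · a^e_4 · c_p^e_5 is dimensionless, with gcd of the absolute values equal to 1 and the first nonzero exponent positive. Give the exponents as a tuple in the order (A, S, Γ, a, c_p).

M: e_1·(0) + e_2·(1) + e_3·(1) + e_4·(0) + e_5·(0) = 0
L: e_1·(2) + e_2·(2) + e_3·(2) + e_4·(1) + e_5·(2) = 0
T: e_1·(0) + e_2·(-2) + e_3·(-2) + e_4·(-2) + e_5·(-2) = 0
Θ: e_1·(0) + e_2·(-1) + e_3·(0) + e_4·(0) + e_5·(-1) = 0
Solving this homogeneous linear system for the smallest-integer solution (first nonzero entry positive) gives (1, 2, -2, 2, -2).

(1, 2, -2, 2, -2)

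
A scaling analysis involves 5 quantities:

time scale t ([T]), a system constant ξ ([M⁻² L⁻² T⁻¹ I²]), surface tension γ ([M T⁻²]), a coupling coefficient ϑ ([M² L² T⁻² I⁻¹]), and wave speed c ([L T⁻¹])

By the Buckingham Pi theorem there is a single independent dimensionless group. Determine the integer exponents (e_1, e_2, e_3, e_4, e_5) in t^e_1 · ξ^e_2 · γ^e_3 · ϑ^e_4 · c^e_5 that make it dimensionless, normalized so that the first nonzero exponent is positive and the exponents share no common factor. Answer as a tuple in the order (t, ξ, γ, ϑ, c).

M: e_1·(0) + e_2·(-2) + e_3·(1) + e_4·(2) + e_5·(0) = 0
L: e_1·(0) + e_2·(-2) + e_3·(0) + e_4·(2) + e_5·(1) = 0
T: e_1·(1) + e_2·(-1) + e_3·(-2) + e_4·(-2) + e_5·(-1) = 0
I: e_1·(0) + e_2·(2) + e_3·(0) + e_4·(-1) + e_5·(0) = 0
Solving this homogeneous linear system for the smallest-integer solution (first nonzero entry positive) gives (1, -1, 2, -2, 2).

(1, -1, 2, -2, 2)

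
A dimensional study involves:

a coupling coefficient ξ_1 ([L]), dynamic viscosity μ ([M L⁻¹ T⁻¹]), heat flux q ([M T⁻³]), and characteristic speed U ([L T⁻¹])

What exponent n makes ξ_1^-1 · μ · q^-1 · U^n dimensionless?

2

Balance the L exponent: (1)·n from U, plus −(1) + (-1) − (0) = -2 from the rest, must sum to zero.
n − 2 = 0, so n = 2.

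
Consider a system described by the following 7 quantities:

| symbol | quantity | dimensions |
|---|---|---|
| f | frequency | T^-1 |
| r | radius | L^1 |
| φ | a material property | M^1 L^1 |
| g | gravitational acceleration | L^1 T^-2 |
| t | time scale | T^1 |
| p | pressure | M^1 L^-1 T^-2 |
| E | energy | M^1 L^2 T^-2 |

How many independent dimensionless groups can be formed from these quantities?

4

There are 7 variables and 3 base dimensions (M, L, T).
The dimension matrix has rank 3.
Independent dimensionless groups: 7 − 3 = 4.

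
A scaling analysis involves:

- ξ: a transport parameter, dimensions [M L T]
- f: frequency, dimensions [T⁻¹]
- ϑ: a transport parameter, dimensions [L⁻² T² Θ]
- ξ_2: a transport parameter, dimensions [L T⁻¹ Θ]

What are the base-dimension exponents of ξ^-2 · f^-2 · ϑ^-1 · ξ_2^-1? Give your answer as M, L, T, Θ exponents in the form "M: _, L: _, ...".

Collect each base-dimension exponent across the product:
  M: −2·(1) − 2·(0) − (0) − (0) = -2
  L: −2·(1) − 2·(0) − (-2) − (1) = -1
  T: −2·(1) − 2·(-1) − (2) − (-1) = -1
  Θ: −2·(0) − 2·(0) − (1) − (1) = -2
So the dimensions are [M⁻² L⁻¹ T⁻¹ Θ⁻²].

M: -2, L: -1, T: -1, Θ: -2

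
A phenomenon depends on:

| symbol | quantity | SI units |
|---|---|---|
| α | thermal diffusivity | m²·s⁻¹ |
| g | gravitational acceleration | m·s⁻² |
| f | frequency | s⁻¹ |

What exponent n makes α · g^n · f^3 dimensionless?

Balance the L exponent: (1)·n from g, plus (2) + 3·(0) = 2 from the rest, must sum to zero.
n + 2 = 0, so n = -2.

-2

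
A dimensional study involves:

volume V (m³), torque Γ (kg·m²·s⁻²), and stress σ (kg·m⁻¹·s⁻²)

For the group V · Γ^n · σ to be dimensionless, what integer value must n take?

Balance the M exponent: (1)·n from Γ, plus (0) + (1) = 1 from the rest, must sum to zero.
n + 1 = 0, so n = -1.

-1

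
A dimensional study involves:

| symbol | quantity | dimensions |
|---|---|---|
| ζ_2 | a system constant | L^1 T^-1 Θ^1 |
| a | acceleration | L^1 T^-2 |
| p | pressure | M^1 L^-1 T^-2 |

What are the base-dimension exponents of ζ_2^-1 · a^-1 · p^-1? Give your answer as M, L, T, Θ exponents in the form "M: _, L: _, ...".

M: -1, L: -1, T: 5, Θ: -1

Collect each base-dimension exponent across the product:
  M: −(0) − (0) − (1) = -1
  L: −(1) − (1) − (-1) = -1
  T: −(-1) − (-2) − (-2) = 5
  Θ: −(1) − (0) − (0) = -1
So the dimensions are [M⁻¹ L⁻¹ T⁵ Θ⁻¹].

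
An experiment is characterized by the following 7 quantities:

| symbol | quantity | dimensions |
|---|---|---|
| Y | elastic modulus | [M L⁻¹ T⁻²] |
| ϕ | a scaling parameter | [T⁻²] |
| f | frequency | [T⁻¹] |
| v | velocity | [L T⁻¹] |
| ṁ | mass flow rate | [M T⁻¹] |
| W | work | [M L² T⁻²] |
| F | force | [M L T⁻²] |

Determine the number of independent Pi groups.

There are 7 variables and 3 base dimensions (M, L, T).
The dimension matrix has rank 3.
Independent dimensionless groups: 7 − 3 = 4.

4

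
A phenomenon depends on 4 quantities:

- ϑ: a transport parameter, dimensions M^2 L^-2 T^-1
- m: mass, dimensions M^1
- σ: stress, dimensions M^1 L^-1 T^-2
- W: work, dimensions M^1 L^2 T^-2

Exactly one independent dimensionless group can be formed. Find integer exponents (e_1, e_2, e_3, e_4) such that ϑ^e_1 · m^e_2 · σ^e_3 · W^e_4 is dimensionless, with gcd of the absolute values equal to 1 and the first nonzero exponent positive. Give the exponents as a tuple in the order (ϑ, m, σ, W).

(2, -3, -2, 1)

M: e_1·(2) + e_2·(1) + e_3·(1) + e_4·(1) = 0
L: e_1·(-2) + e_2·(0) + e_3·(-1) + e_4·(2) = 0
T: e_1·(-1) + e_2·(0) + e_3·(-2) + e_4·(-2) = 0
Solving this homogeneous linear system for the smallest-integer solution (first nonzero entry positive) gives (2, -3, -2, 1).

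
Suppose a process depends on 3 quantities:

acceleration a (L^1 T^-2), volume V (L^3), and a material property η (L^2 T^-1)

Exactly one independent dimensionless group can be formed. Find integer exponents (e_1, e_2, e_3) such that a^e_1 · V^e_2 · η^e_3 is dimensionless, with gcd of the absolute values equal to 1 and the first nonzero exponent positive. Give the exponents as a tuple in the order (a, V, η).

L: e_1·(1) + e_2·(3) + e_3·(2) = 0
T: e_1·(-2) + e_2·(0) + e_3·(-1) = 0
Solving this homogeneous linear system for the smallest-integer solution (first nonzero entry positive) gives (1, 1, -2).

(1, 1, -2)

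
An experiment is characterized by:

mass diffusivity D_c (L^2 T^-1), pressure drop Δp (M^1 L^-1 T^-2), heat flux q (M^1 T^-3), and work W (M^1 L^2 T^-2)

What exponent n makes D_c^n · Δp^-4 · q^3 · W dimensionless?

-3

Balance the L exponent: (2)·n from D_c, plus −4·(-1) + 3·(0) + (2) = 6 from the rest, must sum to zero.
2n + 6 = 0, so n = -3.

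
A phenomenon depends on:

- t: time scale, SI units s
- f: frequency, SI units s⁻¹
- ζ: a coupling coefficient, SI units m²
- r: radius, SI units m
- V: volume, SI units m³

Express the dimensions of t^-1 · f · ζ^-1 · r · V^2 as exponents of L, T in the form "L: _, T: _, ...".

Collect each base-dimension exponent across the product:
  L: −(0) + (0) − (2) + (1) + 2·(3) = 5
  T: −(1) + (-1) − (0) + (0) + 2·(0) = -2
So the dimensions are [L⁵ T⁻²].

L: 5, T: -2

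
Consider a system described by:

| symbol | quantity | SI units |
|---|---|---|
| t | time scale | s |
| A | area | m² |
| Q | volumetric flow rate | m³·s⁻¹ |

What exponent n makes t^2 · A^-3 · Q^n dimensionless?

2

Balance the L exponent: (3)·n from Q, plus 2·(0) − 3·(2) = -6 from the rest, must sum to zero.
3n − 6 = 0, so n = 2.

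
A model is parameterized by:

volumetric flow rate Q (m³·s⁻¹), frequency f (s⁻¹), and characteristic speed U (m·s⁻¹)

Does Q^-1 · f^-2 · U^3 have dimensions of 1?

yes

Sum the exponent of each base dimension across the product:
  M: −[Q]_M − 2·[f]_M + 3·[U]_M = −(0) − 2·(0) + 3·(0) = 0
  L: −[Q]_L − 2·[f]_L + 3·[U]_L = −(3) − 2·(0) + 3·(1) = 0
  T: −[Q]_T − 2·[f]_T + 3·[U]_T = −(-1) − 2·(-1) + 3·(-1) = 0
All base exponents vanish — dimensionless.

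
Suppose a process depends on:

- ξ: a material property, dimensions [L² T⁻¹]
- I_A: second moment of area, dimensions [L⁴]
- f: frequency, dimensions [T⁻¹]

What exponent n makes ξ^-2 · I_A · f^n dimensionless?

Balance the T exponent: (-1)·n from f, plus −2·(-1) + (0) = 2 from the rest, must sum to zero.
−n + 2 = 0, so n = 2.

2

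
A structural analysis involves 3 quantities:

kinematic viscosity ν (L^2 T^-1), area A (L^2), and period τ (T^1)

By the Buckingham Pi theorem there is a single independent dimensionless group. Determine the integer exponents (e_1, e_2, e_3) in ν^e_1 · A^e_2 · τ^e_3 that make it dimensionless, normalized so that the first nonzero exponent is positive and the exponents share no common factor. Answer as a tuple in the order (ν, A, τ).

(1, -1, 1)

L: e_1·(2) + e_2·(2) + e_3·(0) = 0
T: e_1·(-1) + e_2·(0) + e_3·(1) = 0
Solving this homogeneous linear system for the smallest-integer solution (first nonzero entry positive) gives (1, -1, 1).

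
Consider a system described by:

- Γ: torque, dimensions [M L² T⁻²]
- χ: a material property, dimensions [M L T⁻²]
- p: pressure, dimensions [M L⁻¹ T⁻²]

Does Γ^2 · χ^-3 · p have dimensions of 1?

yes

Sum the exponent of each base dimension across the product:
  M: 2·[Γ]_M − 3·[χ]_M + [p]_M = 2·(1) − 3·(1) + (1) = 0
  L: 2·[Γ]_L − 3·[χ]_L + [p]_L = 2·(2) − 3·(1) + (-1) = 0
  T: 2·[Γ]_T − 3·[χ]_T + [p]_T = 2·(-2) − 3·(-2) + (-2) = 0
All base exponents vanish — dimensionless.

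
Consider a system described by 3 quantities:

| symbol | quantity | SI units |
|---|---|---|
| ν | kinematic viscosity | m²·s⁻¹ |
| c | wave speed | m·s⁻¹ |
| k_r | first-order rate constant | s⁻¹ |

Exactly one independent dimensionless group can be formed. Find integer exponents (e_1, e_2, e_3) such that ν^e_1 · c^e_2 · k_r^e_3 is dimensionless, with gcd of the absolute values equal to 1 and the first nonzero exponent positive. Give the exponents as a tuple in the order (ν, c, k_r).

(1, -2, 1)

L: e_1·(2) + e_2·(1) + e_3·(0) = 0
T: e_1·(-1) + e_2·(-1) + e_3·(-1) = 0
Solving this homogeneous linear system for the smallest-integer solution (first nonzero entry positive) gives (1, -2, 1).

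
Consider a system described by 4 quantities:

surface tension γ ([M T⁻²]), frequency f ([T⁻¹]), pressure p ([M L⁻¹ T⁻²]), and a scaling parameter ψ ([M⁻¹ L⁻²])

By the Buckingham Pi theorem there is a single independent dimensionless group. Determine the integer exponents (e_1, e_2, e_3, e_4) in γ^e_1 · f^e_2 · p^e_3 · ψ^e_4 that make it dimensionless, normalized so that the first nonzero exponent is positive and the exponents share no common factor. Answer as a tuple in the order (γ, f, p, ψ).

(3, -2, -2, 1)

M: e_1·(1) + e_2·(0) + e_3·(1) + e_4·(-1) = 0
L: e_1·(0) + e_2·(0) + e_3·(-1) + e_4·(-2) = 0
T: e_1·(-2) + e_2·(-1) + e_3·(-2) + e_4·(0) = 0
Solving this homogeneous linear system for the smallest-integer solution (first nonzero entry positive) gives (3, -2, -2, 1).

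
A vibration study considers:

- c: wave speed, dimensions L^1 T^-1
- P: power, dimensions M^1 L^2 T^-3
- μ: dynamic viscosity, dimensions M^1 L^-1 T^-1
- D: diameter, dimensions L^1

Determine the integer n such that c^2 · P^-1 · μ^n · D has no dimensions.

1

Balance the M exponent: (1)·n from μ, plus 2·(0) − (1) + (0) = -1 from the rest, must sum to zero.
n − 1 = 0, so n = 1.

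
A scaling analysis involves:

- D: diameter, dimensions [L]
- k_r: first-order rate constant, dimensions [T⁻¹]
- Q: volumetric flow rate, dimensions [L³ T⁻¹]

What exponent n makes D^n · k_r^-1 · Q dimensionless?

-3

Balance the L exponent: (1)·n from D, plus −(0) + (3) = 3 from the rest, must sum to zero.
n + 3 = 0, so n = -3.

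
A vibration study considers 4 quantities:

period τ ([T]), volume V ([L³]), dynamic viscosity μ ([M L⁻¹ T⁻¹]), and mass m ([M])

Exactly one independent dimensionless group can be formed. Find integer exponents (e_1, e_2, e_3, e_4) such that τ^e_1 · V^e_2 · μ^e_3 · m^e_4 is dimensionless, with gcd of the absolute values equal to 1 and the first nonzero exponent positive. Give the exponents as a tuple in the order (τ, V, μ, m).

(3, 1, 3, -3)

M: e_1·(0) + e_2·(0) + e_3·(1) + e_4·(1) = 0
L: e_1·(0) + e_2·(3) + e_3·(-1) + e_4·(0) = 0
T: e_1·(1) + e_2·(0) + e_3·(-1) + e_4·(0) = 0
Solving this homogeneous linear system for the smallest-integer solution (first nonzero entry positive) gives (3, 1, 3, -3).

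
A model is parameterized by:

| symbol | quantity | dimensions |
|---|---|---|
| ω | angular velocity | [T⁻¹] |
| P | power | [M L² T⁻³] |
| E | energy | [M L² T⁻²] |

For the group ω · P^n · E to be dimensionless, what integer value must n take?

Balance the M exponent: (1)·n from P, plus (0) + (1) = 1 from the rest, must sum to zero.
n + 1 = 0, so n = -1.

-1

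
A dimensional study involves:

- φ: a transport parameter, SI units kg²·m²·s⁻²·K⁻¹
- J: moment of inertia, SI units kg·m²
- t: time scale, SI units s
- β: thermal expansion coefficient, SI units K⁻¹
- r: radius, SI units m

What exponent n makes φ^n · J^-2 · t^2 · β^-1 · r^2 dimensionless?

1

Balance the M exponent: (2)·n from φ, plus −2·(1) + 2·(0) − (0) + 2·(0) = -2 from the rest, must sum to zero.
2n − 2 = 0, so n = 1.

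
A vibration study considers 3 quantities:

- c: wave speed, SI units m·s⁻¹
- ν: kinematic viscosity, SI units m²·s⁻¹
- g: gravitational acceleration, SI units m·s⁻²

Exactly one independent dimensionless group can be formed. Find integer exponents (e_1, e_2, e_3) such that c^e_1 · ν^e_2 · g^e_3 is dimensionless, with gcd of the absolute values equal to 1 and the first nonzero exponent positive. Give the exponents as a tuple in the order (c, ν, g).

L: e_1·(1) + e_2·(2) + e_3·(1) = 0
T: e_1·(-1) + e_2·(-1) + e_3·(-2) = 0
Solving this homogeneous linear system for the smallest-integer solution (first nonzero entry positive) gives (3, -1, -1).

(3, -1, -1)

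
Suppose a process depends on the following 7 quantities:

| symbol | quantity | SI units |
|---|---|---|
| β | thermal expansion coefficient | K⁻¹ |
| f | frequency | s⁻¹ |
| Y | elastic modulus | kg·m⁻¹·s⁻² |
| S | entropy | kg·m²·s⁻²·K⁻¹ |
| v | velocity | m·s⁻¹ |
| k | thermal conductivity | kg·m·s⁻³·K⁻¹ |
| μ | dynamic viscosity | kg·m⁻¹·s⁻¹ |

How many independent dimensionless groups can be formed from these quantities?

There are 7 variables and 4 base dimensions (M, L, T, Θ).
The dimension matrix has rank 4.
Independent dimensionless groups: 7 − 4 = 3.

3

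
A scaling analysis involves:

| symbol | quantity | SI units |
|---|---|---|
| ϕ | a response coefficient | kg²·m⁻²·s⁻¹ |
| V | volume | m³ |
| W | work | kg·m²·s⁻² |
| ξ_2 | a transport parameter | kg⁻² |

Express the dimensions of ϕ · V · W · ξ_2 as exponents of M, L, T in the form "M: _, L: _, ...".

M: 1, L: 3, T: -3

Collect each base-dimension exponent across the product:
  M: (2) + (0) + (1) + (-2) = 1
  L: (-2) + (3) + (2) + (0) = 3
  T: (-1) + (0) + (-2) + (0) = -3
So the dimensions are [M L³ T⁻³].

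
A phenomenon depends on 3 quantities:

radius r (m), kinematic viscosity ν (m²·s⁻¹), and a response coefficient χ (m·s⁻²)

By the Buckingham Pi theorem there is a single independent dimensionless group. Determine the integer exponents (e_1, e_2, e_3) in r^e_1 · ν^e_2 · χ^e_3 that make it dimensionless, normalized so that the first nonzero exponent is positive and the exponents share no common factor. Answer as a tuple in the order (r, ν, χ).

L: e_1·(1) + e_2·(2) + e_3·(1) = 0
T: e_1·(0) + e_2·(-1) + e_3·(-2) = 0
Solving this homogeneous linear system for the smallest-integer solution (first nonzero entry positive) gives (3, -2, 1).

(3, -2, 1)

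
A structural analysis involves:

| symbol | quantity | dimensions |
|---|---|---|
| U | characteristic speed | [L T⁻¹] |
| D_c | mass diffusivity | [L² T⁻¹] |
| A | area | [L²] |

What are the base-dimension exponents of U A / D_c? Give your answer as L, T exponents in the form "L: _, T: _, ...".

L: 1, T: 0

Collect each base-dimension exponent across the product:
  L: (1) − (2) + (2) = 1
  T: (-1) − (-1) + (0) = 0
So the dimensions are [L].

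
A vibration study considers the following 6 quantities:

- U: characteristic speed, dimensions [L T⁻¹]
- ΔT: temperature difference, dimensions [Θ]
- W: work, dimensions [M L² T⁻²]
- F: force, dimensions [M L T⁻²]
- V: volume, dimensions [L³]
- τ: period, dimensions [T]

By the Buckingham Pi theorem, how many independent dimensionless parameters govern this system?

2

There are 6 variables and 4 base dimensions (M, L, T, Θ).
The dimension matrix has rank 4.
Independent dimensionless groups: 6 − 4 = 2.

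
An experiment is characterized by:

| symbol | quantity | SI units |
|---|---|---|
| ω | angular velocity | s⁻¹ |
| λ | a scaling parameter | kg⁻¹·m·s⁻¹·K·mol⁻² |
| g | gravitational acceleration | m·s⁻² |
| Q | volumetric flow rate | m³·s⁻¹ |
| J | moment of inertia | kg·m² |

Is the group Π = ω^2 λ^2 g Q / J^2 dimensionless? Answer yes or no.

Sum the exponent of each base dimension across the product:
  M: 2·[ω]_M + 2·[λ]_M + [g]_M + [Q]_M − 2·[J]_M = 2·(0) + 2·(-1) + (0) + (0) − 2·(1) = -4
  L: 2·[ω]_L + 2·[λ]_L + [g]_L + [Q]_L − 2·[J]_L = 2·(0) + 2·(1) + (1) + (3) − 2·(2) = 2
  T: 2·[ω]_T + 2·[λ]_T + [g]_T + [Q]_T − 2·[J]_T = 2·(-1) + 2·(-1) + (-2) + (-1) − 2·(0) = -7
  Θ: 2·[ω]_Θ + 2·[λ]_Θ + [g]_Θ + [Q]_Θ − 2·[J]_Θ = 2·(0) + 2·(1) + (0) + (0) − 2·(0) = 2
  N: 2·[ω]_N + 2·[λ]_N + [g]_N + [Q]_N − 2·[J]_N = 2·(0) + 2·(-2) + (0) + (0) − 2·(0) = -4
Net dimensions [M⁻⁴ L² T⁻⁷ Θ² N⁻⁴] ≠ [1] — not dimensionless.

no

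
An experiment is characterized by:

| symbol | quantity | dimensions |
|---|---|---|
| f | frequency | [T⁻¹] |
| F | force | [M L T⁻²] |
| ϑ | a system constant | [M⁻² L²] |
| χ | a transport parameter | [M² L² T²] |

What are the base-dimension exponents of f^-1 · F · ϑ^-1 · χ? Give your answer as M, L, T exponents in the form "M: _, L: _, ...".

M: 5, L: 1, T: 1

Collect each base-dimension exponent across the product:
  M: −(0) + (1) − (-2) + (2) = 5
  L: −(0) + (1) − (2) + (2) = 1
  T: −(-1) + (-2) − (0) + (2) = 1
So the dimensions are [M⁵ L T].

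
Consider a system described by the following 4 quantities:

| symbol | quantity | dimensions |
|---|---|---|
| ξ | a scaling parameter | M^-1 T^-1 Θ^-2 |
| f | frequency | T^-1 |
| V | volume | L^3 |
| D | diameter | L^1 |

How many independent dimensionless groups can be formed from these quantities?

1

There are 4 variables and 4 base dimensions (M, L, T, Θ).
The dimension matrix has rank 3 (less than 4: the dimension vectors are linearly dependent).
Independent dimensionless groups: 4 − 3 = 1.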